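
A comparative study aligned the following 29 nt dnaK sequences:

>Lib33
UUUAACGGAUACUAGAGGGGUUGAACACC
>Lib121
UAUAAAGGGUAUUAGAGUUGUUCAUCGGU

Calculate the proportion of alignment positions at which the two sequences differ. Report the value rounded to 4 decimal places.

0.3793

The sequences differ at positions 2 (U/A), 6 (C/A), 9 (A/G), 12 (C/U), 18 (G/U), 19 (G/U), 23 (G/C), 25 (A/U), 27 (A/G), 28 (C/G), 29 (C/U).
There are 11 differences over 29 sites, so p = 11/29 = 0.3793.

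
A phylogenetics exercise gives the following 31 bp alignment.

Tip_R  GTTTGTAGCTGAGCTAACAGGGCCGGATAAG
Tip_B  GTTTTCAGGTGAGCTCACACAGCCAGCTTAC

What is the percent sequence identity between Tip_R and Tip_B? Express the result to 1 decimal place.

Differing sites — 5:G/T; 6:T/C; 9:C/G; 16:A/C; 20:G/C; 21:G/A; 25:G/A; 27:A/C; 29:A/T; 31:G/C.
21 of the 31 sites match, so the percent identity is 21/31 × 100 = 67.7%.

67.7%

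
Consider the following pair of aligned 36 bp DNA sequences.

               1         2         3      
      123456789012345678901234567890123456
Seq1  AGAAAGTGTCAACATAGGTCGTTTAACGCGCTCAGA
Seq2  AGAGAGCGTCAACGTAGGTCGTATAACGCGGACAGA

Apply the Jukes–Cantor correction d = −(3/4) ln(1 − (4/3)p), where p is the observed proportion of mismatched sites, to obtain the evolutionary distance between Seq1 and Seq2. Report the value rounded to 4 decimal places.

0.1885

The sequences differ at positions 4 (A/G), 7 (T/C), 14 (A/G), 23 (T/A), 31 (C/G), 32 (T/A).
p = 6/36 = 0.166667.
d = −0.75 · ln(1 − (4/3)·0.166667) = −0.75 · ln(0.777777) = −0.75 · (-0.251315) = 0.1885.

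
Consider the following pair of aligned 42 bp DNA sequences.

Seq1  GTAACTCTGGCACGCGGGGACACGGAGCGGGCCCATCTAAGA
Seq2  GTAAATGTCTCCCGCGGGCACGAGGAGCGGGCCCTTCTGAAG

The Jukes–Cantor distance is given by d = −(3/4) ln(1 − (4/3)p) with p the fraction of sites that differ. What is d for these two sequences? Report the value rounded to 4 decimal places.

0.3597

Differing sites — 5:C/A; 7:C/G; 9:G/C; 10:G/T; 12:A/C; 19:G/C; 22:A/G; 23:C/A; 35:A/T; 39:A/G; 41:G/A; 42:A/G.
p = 12/42 = 0.285714.
d = −0.75 · ln(1 − (4/3)·0.285714) = −0.75 · ln(0.619048) = −0.75 · (-0.479572) = 0.3597.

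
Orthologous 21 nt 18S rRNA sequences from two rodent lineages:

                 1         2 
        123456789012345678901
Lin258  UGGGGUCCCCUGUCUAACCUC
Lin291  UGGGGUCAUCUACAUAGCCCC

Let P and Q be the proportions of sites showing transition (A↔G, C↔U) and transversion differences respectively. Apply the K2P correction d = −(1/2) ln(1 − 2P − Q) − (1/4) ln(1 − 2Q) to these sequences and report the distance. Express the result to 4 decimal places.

Differing sites — 8:C/A (Tv); 9:C/U (Ti); 12:G/A (Ti); 13:U/C (Ti); 14:C/A (Tv); 17:A/G (Ti); 20:U/C (Ti).
Of the 7 differences, 5 transitions and 2 transversions over 21 sites: P = 5/21 = 0.238095, Q = 2/21 = 0.095238.
d = −0.5·ln(0.428572) − 0.25·ln(0.809524) = −0.5·(-0.847297) − 0.25·(-0.211309) = 0.4765.

0.4765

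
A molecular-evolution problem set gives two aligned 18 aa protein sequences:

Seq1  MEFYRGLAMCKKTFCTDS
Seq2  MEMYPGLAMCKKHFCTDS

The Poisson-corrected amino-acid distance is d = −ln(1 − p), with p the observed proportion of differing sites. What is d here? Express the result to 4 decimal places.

Mismatches occur at site 3 (F/M), site 5 (R/P), site 13 (T/H).
p = 3/18 = 0.166667.
d = −ln(1 − 0.166667) = −ln(0.833333) = 0.1823.

0.1823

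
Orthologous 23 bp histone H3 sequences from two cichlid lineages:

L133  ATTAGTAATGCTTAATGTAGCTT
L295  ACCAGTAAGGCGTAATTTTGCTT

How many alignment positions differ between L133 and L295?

Differing sites — 2:T/C; 3:T/C; 9:T/G; 12:T/G; 17:G/T; 19:A/T.
That gives 6 mismatches out of 23 aligned sites, so the Hamming distance is 6.

6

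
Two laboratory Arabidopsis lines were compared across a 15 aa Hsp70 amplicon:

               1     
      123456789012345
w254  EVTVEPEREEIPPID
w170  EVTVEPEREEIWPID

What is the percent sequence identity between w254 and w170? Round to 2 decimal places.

A single mismatch occurs at site 12 (P→W).
14 of the 15 sites match, so the percent identity is 14/15 × 100 = 93.33%.

93.33%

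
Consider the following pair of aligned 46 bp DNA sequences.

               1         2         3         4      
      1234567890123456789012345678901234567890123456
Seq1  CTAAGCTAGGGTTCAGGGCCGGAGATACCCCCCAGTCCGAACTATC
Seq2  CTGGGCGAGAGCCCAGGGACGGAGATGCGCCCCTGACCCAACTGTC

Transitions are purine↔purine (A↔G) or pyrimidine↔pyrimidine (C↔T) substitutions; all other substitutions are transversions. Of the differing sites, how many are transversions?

The sequences differ at positions 3 (A/G, transition), 4 (A/G, transition), 7 (T/G, transversion), 10 (G/A, transition), 12 (T/C, transition), 13 (T/C, transition), 19 (C/A, transversion), 27 (A/G, transition), 29 (C/G, transversion), 34 (A/T, transversion), 36 (T/A, transversion), 39 (G/C, transversion), 44 (A/G, transition).
Of the 13 differences, 7 transitions and 6 transversions, so the answer is 6.

6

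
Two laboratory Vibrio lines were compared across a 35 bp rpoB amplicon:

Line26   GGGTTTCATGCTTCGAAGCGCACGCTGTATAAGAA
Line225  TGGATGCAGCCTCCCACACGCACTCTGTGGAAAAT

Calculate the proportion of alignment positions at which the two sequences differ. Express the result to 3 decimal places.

Differing sites — 1:G/T; 4:T/A; 6:T/G; 9:T/G; 10:G/C; 13:T/C; 15:G/C; 17:A/C; 18:G/A; 24:G/T; 29:A/G; 30:T/G; 33:G/A; 35:A/T.
There are 14 differences over 35 sites, so p = 14/35 = 0.400.

0.400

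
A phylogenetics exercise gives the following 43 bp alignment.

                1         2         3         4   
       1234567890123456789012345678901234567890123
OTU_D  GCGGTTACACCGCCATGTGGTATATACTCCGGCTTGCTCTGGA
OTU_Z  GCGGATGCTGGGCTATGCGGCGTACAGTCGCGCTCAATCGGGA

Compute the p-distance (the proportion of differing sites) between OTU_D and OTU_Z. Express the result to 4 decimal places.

0.3953

The sequences differ at positions 5 (T/A), 7 (A/G), 9 (A/T), 10 (C/G), 11 (C/G), 14 (C/T), 18 (T/C), 21 (T/C), 22 (A/G), 25 (T/C), 27 (C/G), 30 (C/G), 31 (G/C), 35 (T/C), 36 (G/A), 37 (C/A), 40 (T/G).
There are 17 differences over 43 sites, so p = 17/43 = 0.3953.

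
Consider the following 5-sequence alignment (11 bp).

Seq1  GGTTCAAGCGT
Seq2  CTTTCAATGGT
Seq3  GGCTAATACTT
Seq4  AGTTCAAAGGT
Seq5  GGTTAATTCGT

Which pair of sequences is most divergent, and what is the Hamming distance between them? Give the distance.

8

Pairwise Hamming distances:
  Seq1 vs Seq2: 4
  Seq1 vs Seq3: 5
  Seq1 vs Seq4: 3
  Seq1 vs Seq5: 3
  Seq2 vs Seq3: 8
  Seq2 vs Seq4: 3
  Seq2 vs Seq5: 5
  Seq3 vs Seq4: 6
  Seq3 vs Seq5: 3
  Seq4 vs Seq5: 5
The largest is 8, between Seq2 and Seq3.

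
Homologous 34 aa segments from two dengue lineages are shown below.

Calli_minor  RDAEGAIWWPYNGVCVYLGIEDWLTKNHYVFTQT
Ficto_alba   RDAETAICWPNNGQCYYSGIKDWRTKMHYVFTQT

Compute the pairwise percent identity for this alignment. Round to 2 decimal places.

Mismatches occur at site 5 (G↔T), site 8 (W↔C), site 11 (Y↔N), site 14 (V↔Q), site 16 (V↔Y), site 18 (L↔S), site 21 (E↔K), site 24 (L↔R), site 27 (N↔M).
25 of the 34 sites match, so the percent identity is 25/34 × 100 = 73.53%.

73.53%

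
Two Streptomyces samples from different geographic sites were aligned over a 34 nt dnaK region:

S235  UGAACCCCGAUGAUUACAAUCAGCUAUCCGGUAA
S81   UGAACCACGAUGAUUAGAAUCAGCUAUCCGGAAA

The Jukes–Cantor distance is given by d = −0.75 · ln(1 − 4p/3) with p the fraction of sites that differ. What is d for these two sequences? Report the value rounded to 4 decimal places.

Differing sites — 7:C/A; 17:C/G; 32:U/A.
p = 3/34 = 0.088235.
d = −0.75 · ln(1 − (4/3)·0.088235) = −0.75 · ln(0.882353) = −0.75 · (-0.125163) = 0.0939.

0.0939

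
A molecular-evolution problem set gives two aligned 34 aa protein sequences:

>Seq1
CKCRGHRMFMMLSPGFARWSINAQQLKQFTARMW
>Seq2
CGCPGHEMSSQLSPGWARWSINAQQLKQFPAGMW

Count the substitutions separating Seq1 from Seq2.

9

Mismatches occur at site 2 (K→G), site 4 (R→P), site 7 (R→E), site 9 (F→S), site 10 (M→S), site 11 (M→Q), site 16 (F→W), site 30 (T→P), site 32 (R→G).
That gives 9 mismatches out of 34 aligned sites, so the Hamming distance is 9.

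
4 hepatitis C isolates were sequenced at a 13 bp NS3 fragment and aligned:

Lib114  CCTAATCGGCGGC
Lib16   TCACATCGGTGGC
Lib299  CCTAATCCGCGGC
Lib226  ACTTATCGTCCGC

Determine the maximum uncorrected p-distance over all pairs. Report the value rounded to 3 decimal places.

Pairwise Hamming distances:
  Lib114 vs Lib16: 4
  Lib114 vs Lib299: 1
  Lib114 vs Lib226: 4
  Lib16 vs Lib299: 5
  Lib16 vs Lib226: 6
  Lib299 vs Lib226: 5
The largest is 6 mismatches, between Lib16 and Lib226; p = 6/13 = 0.462.

0.462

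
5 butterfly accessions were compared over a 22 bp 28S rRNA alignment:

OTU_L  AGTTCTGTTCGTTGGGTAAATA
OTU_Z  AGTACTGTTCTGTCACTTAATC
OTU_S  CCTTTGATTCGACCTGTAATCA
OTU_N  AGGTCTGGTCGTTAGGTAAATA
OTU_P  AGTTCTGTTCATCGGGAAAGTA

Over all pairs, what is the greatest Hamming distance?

15

Pairwise Hamming distances:
  OTU_L vs OTU_Z: 8
  OTU_L vs OTU_S: 11
  OTU_L vs OTU_N: 3
  OTU_L vs OTU_P: 4
  OTU_Z vs OTU_S: 15
  OTU_Z vs OTU_N: 10
  OTU_Z vs OTU_P: 11
  OTU_S vs OTU_N: 13
  OTU_S vs OTU_P: 12
  OTU_N vs OTU_P: 7
The largest is 15, between OTU_Z and OTU_S.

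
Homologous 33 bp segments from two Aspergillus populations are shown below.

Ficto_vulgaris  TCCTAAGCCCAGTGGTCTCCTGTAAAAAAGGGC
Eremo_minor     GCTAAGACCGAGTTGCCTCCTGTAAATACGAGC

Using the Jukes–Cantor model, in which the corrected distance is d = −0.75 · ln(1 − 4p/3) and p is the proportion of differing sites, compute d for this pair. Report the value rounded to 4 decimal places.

Differing sites — 1:T/G; 3:C/T; 4:T/A; 6:A/G; 7:G/A; 10:C/G; 14:G/T; 16:T/C; 27:A/T; 29:A/C; 31:G/A.
p = 11/33 = 0.333333.
d = −0.75 · ln(1 − (4/3)·0.333333) = −0.75 · ln(0.555556) = −0.75 · (-0.587786) = 0.4408.

0.4408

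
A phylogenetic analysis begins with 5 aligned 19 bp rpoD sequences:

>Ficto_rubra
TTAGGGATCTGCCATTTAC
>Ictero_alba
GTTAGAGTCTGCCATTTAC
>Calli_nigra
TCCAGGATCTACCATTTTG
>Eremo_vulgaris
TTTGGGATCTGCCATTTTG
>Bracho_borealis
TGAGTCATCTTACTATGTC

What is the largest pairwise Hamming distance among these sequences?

Pairwise Hamming distances:
  Ficto_rubra vs Ictero_alba: 5
  Ficto_rubra vs Calli_nigra: 6
  Ficto_rubra vs Eremo_vulgaris: 3
  Ficto_rubra vs Bracho_borealis: 9
  Ictero_alba vs Calli_nigra: 8
  Ictero_alba vs Eremo_vulgaris: 6
  Ictero_alba vs Bracho_borealis: 13
  Calli_nigra vs Eremo_vulgaris: 4
  Calli_nigra vs Bracho_borealis: 11
  Eremo_vulgaris vs Bracho_borealis: 10
The largest is 13, between Ictero_alba and Bracho_borealis.

13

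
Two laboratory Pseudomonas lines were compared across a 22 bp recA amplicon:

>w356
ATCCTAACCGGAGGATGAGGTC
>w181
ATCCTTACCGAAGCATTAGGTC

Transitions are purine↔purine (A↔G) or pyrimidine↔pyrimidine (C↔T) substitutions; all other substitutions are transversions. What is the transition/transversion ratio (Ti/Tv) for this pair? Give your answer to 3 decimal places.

0.333

Differing sites — 6:A/T (Tv); 11:G/A (Ti); 14:G/C (Tv); 17:G/T (Tv).
Of the 4 differences, 1 transition and 3 transversions, so Ti/Tv = 1/3 = 0.333.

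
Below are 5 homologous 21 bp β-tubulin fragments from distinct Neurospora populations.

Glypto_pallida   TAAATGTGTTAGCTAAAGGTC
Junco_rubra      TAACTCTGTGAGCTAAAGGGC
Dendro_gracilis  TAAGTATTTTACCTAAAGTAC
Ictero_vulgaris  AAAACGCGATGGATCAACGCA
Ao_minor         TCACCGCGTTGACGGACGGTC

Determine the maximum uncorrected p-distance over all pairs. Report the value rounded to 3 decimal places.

0.714

Pairwise Hamming distances:
  Glypto_pallida vs Junco_rubra: 4
  Glypto_pallida vs Dendro_gracilis: 6
  Glypto_pallida vs Ictero_vulgaris: 10
  Glypto_pallida vs Ao_minor: 9
  Junco_rubra vs Dendro_gracilis: 7
  Junco_rubra vs Ictero_vulgaris: 13
  Junco_rubra vs Ao_minor: 11
  Dendro_gracilis vs Ictero_vulgaris: 15
  Dendro_gracilis vs Ao_minor: 13
  Ictero_vulgaris vs Ao_minor: 12
The largest is 15 mismatches, between Dendro_gracilis and Ictero_vulgaris; p = 15/21 = 0.714.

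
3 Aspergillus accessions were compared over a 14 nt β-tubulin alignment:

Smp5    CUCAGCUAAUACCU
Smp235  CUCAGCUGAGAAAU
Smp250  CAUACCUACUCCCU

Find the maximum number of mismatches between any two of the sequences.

9

Pairwise Hamming distances:
  Smp5 vs Smp235: 4
  Smp5 vs Smp250: 5
  Smp235 vs Smp250: 9
The largest is 9, between Smp235 and Smp250.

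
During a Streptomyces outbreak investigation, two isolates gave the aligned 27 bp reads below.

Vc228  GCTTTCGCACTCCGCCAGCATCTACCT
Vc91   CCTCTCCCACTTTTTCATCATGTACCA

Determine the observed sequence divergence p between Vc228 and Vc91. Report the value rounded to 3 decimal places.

The sequences differ at positions 1 (G/C), 4 (T/C), 7 (G/C), 12 (C/T), 13 (C/T), 14 (G/T), 15 (C/T), 18 (G/T), 22 (C/G), 27 (T/A).
There are 10 differences over 27 sites, so p = 10/27 = 0.370.

0.370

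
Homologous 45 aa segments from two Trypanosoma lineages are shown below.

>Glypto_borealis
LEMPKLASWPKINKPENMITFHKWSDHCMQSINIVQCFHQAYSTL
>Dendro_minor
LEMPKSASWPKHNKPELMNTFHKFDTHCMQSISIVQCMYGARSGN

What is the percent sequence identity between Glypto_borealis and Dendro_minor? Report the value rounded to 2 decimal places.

Mismatches occur at site 6 (L/S), site 12 (I/H), site 17 (N/L), site 19 (I/N), site 24 (W/F), site 25 (S/D), site 26 (D/T), site 33 (N/S), site 38 (F/M), site 39 (H/Y), site 40 (Q/G), site 42 (Y/R), site 44 (T/G), site 45 (L/N).
31 of the 45 sites match, so the percent identity is 31/45 × 100 = 68.89%.

68.89%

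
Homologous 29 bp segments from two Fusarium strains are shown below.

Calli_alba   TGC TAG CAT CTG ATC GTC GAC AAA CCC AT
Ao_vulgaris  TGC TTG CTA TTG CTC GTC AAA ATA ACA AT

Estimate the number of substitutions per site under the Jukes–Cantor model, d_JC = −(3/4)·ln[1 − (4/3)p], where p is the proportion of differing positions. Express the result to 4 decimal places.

0.4618

The sequences differ at positions 5 (A/T), 8 (A/T), 9 (T/A), 10 (C/T), 13 (A/C), 19 (G/A), 21 (C/A), 23 (A/T), 25 (C/A), 27 (C/A).
p = 10/29 = 0.344828.
d = −0.75 · ln(1 − (4/3)·0.344828) = −0.75 · ln(0.540229) = −0.75 · (-0.615762) = 0.4618.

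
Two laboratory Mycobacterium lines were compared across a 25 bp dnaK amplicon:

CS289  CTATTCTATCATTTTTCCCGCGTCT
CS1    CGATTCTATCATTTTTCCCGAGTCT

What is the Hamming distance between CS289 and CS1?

2

The sequences differ at positions 2 (T/G), 21 (C/A).
That gives 2 mismatches out of 25 aligned sites, so the Hamming distance is 2.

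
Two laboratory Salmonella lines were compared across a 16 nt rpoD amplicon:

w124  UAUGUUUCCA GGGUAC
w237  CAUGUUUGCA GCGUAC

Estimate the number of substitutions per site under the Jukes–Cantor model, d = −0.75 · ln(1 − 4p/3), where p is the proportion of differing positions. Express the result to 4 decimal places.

0.2158

The sequences differ at positions 1 (U/C), 8 (C/G), 12 (G/C).
p = 3/16 = 0.187500.
d = −0.75 · ln(1 − (4/3)·0.187500) = −0.75 · ln(0.750000) = −0.75 · (-0.287682) = 0.2158.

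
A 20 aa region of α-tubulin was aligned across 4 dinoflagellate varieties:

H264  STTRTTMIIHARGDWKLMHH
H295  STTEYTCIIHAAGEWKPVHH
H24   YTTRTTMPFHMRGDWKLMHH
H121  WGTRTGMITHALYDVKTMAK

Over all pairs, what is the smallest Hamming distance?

4

Pairwise Hamming distances:
  H264 vs H295: 7
  H264 vs H24: 4
  H264 vs H121: 10
  H295 vs H24: 11
  H295 vs H121: 15
  H24 vs H121: 12
The smallest is 4, between H264 and H24.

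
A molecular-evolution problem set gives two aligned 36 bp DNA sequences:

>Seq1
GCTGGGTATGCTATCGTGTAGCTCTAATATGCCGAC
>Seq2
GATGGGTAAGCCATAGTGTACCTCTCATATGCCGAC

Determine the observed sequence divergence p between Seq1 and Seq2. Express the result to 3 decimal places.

Mismatches occur at site 2 (C/A), site 9 (T/A), site 12 (T/C), site 15 (C/A), site 21 (G/C), site 26 (A/C).
There are 6 differences over 36 sites, so p = 6/36 = 0.167.

0.167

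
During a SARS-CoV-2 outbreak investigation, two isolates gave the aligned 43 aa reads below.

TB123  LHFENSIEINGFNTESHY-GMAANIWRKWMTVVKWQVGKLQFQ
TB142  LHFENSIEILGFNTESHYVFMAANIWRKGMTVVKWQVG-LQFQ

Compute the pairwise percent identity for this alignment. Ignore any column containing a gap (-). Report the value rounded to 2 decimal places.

92.68%

Excluding the 2 gap columns leaves 41 comparable sites.
The sequences differ at positions 10 (N/L), 20 (G/F), 29 (W/G).
38 of the 41 comparable sites match, so the percent identity is 38/41 × 100 = 92.68%.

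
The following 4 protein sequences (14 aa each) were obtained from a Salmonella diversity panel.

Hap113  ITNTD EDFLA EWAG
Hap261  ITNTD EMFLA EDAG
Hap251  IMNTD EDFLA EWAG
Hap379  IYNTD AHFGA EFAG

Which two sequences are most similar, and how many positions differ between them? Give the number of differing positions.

Pairwise Hamming distances:
  Hap113 vs Hap261: 2
  Hap113 vs Hap251: 1
  Hap113 vs Hap379: 5
  Hap261 vs Hap251: 3
  Hap261 vs Hap379: 5
  Hap251 vs Hap379: 5
The smallest is 1, between Hap113 and Hap251.

1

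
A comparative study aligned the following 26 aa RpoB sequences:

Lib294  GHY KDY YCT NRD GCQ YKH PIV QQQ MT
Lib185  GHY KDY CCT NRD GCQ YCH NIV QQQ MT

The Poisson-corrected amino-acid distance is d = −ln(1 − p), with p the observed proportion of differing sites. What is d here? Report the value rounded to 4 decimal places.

0.1226

Differing sites — 7:Y/C; 17:K/C; 19:P/N.
p = 3/26 = 0.115385.
d = −ln(1 − 0.115385) = −ln(0.884615) = 0.1226.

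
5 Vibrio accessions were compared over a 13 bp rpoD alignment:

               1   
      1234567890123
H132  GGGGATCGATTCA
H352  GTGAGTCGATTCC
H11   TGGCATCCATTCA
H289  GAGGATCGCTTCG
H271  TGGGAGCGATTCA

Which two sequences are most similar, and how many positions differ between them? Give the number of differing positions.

Pairwise Hamming distances:
  H132 vs H352: 4
  H132 vs H11: 3
  H132 vs H289: 3
  H132 vs H271: 2
  H352 vs H11: 6
  H352 vs H289: 5
  H352 vs H271: 6
  H11 vs H289: 6
  H11 vs H271: 3
  H289 vs H271: 5
The smallest is 2, between H132 and H271.

2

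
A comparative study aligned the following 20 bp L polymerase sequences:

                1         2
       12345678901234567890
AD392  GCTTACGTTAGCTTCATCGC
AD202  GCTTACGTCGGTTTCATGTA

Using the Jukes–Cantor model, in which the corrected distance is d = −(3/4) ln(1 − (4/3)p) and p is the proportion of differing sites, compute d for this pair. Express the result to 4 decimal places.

0.3831

The sequences differ at positions 9 (T/C), 10 (A/G), 12 (C/T), 18 (C/G), 19 (G/T), 20 (C/A).
p = 6/20 = 0.300000.
d = −0.75 · ln(1 − (4/3)·0.300000) = −0.75 · ln(0.600000) = −0.75 · (-0.510826) = 0.3831.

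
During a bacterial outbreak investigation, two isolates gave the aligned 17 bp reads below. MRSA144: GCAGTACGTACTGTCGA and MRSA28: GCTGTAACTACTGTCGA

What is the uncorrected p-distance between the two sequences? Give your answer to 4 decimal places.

The sequences differ at positions 3 (A/T), 7 (C/A), 8 (G/C).
There are 3 differences over 17 sites, so p = 3/17 = 0.1765.

0.1765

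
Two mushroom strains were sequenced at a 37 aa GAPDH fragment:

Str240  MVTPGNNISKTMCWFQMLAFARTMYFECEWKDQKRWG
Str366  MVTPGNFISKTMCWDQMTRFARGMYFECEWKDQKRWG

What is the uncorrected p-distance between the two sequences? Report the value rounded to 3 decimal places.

Differing sites — 7:N/F; 15:F/D; 18:L/T; 19:A/R; 23:T/G.
There are 5 differences over 37 sites, so p = 5/37 = 0.135.

0.135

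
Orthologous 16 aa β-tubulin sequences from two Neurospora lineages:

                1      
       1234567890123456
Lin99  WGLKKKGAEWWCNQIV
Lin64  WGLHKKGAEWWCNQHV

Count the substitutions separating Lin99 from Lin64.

2

Mismatches occur at site 4 (K→H), site 15 (I→H).
That gives 2 mismatches out of 16 aligned sites, so the Hamming distance is 2.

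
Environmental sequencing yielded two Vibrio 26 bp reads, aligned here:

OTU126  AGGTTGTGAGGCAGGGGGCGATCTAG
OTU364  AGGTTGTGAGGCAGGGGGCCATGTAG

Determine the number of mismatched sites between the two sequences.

Differing sites — 20:G/C; 23:C/G.
That gives 2 mismatches out of 26 aligned sites, so the Hamming distance is 2.

2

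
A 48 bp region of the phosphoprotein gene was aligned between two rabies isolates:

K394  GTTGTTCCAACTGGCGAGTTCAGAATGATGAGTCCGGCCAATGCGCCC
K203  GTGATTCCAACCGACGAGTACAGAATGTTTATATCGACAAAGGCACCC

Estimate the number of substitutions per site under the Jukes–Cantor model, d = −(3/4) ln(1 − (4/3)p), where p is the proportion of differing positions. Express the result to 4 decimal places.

0.3694

Differing sites — 3:T/G; 4:G/A; 12:T/C; 14:G/A; 20:T/A; 28:A/T; 30:G/T; 32:G/T; 33:T/A; 34:C/T; 37:G/A; 39:C/A; 42:T/G; 45:G/A.
p = 14/48 = 0.291667.
d = −0.75 · ln(1 − (4/3)·0.291667) = −0.75 · ln(0.611111) = −0.75 · (-0.492477) = 0.3694.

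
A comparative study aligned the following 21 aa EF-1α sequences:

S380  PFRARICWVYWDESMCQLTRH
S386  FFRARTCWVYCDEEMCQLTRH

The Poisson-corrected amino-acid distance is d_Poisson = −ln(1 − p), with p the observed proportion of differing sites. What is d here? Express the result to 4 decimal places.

0.2113

Mismatches occur at site 1 (P/F), site 6 (I/T), site 11 (W/C), site 14 (S/E).
p = 4/21 = 0.190476.
d = −ln(1 − 0.190476) = −ln(0.809524) = 0.2113.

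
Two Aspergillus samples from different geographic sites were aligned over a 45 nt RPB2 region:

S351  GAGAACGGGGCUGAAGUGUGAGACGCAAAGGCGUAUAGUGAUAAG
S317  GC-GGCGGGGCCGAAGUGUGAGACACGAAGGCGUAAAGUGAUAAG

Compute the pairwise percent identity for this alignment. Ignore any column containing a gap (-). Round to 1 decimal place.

Excluding the 1 gap column leaves 44 comparable sites.
Differing sites — 2:A/C; 4:A/G; 5:A/G; 12:U/C; 25:G/A; 27:A/G; 36:U/A.
37 of the 44 comparable sites match, so the percent identity is 37/44 × 100 = 84.1%.

84.1%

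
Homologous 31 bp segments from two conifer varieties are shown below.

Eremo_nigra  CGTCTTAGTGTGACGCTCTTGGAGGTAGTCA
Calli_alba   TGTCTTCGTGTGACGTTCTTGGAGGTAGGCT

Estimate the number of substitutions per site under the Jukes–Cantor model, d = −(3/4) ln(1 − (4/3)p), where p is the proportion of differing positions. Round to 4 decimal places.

0.1816

Mismatches occur at site 1 (C/T), site 7 (A/C), site 16 (C/T), site 29 (T/G), site 31 (A/T).
p = 5/31 = 0.161290.
d = −0.75 · ln(1 − (4/3)·0.161290) = −0.75 · ln(0.784947) = −0.75 · (-0.242139) = 0.1816.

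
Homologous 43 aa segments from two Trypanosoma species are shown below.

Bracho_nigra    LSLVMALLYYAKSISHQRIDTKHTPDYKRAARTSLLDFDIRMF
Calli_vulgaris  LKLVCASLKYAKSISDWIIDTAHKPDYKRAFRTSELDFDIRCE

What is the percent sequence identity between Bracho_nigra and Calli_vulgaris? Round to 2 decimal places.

69.77%

Mismatches occur at site 2 (S↔K), site 5 (M↔C), site 7 (L↔S), site 9 (Y↔K), site 16 (H↔D), site 17 (Q↔W), site 18 (R↔I), site 22 (K↔A), site 24 (T↔K), site 31 (A↔F), site 35 (L↔E), site 42 (M↔C), site 43 (F↔E).
30 of the 43 sites match, so the percent identity is 30/43 × 100 = 69.77%.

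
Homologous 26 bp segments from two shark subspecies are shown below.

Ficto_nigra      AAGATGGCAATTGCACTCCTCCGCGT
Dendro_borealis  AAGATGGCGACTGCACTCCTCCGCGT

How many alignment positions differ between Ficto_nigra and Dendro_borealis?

Mismatches occur at site 9 (A↔G), site 11 (T↔C).
That gives 2 mismatches out of 26 aligned sites, so the Hamming distance is 2.

2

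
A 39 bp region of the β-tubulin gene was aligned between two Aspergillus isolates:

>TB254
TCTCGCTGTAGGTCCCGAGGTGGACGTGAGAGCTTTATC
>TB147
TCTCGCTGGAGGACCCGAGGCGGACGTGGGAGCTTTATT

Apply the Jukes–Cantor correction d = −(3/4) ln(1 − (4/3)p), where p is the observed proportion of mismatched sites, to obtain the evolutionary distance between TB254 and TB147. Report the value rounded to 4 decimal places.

Differing sites — 9:T/G; 13:T/A; 21:T/C; 29:A/G; 39:C/T.
p = 5/39 = 0.128205.
d = −0.75 · ln(1 − (4/3)·0.128205) = −0.75 · ln(0.829060) = −0.75 · (-0.187463) = 0.1406.

0.1406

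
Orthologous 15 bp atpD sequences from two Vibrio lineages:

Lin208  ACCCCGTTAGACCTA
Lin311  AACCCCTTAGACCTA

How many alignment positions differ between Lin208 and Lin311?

2

Mismatches occur at site 2 (C/A), site 6 (G/C).
That gives 2 mismatches out of 15 aligned sites, so the Hamming distance is 2.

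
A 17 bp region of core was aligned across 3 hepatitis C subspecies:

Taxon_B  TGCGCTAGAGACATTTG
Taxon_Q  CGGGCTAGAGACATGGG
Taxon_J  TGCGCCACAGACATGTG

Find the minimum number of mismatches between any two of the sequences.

3

Pairwise Hamming distances:
  Taxon_B vs Taxon_Q: 4
  Taxon_B vs Taxon_J: 3
  Taxon_Q vs Taxon_J: 5
The smallest is 3, between Taxon_B and Taxon_J.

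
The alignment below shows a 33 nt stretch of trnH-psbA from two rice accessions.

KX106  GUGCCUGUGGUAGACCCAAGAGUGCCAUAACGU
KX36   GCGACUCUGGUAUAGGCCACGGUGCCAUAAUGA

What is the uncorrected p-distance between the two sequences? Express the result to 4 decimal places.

0.3333

The sequences differ at positions 2 (U/C), 4 (C/A), 7 (G/C), 13 (G/U), 15 (C/G), 16 (C/G), 18 (A/C), 20 (G/C), 21 (A/G), 31 (C/U), 33 (U/A).
There are 11 differences over 33 sites, so p = 11/33 = 0.3333.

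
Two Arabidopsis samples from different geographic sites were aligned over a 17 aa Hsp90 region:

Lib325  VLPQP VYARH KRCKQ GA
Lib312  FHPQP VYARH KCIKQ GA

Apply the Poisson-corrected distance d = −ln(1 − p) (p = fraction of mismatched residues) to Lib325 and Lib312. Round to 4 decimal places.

Mismatches occur at site 1 (V→F), site 2 (L→H), site 12 (R→C), site 13 (C→I).
p = 4/17 = 0.235294.
d = −ln(1 − 0.235294) = −ln(0.764706) = 0.2683.

0.2683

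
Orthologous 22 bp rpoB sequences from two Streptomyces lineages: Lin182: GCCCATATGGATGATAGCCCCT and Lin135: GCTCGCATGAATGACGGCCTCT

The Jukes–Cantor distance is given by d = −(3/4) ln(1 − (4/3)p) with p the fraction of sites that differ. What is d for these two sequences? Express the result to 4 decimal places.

0.4141

The sequences differ at positions 3 (C/T), 5 (A/G), 6 (T/C), 10 (G/A), 15 (T/C), 16 (A/G), 20 (C/T).
p = 7/22 = 0.318182.
d = −0.75 · ln(1 − (4/3)·0.318182) = −0.75 · ln(0.575757) = −0.75 · (-0.552070) = 0.4141.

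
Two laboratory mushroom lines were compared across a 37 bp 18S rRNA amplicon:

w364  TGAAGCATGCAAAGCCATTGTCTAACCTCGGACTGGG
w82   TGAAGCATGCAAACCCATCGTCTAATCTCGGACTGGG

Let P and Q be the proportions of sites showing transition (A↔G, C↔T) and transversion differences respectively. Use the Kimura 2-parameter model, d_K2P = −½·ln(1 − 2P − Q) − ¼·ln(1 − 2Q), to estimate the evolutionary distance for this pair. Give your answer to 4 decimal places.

0.0865

The sequences differ at positions 14 (G/C, transversion), 19 (T/C, transition), 26 (C/T, transition).
Of the 3 differences, 2 transitions and 1 transversion over 37 sites: P = 2/37 = 0.054054, Q = 1/37 = 0.027027.
d = −0.5·ln(0.864865) − 0.25·ln(0.945946) = −0.5·(-0.145182) − 0.25·(-0.055570) = 0.0865.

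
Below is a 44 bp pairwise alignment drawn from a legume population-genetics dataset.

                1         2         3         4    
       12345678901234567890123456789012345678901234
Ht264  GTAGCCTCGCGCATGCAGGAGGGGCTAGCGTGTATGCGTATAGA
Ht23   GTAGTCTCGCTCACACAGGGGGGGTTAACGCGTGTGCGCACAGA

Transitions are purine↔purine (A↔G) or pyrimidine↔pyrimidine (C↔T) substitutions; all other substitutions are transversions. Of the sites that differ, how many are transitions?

10

Differing sites — 5:C/T (Ti); 11:G/T (Tv); 14:T/C (Ti); 15:G/A (Ti); 20:A/G (Ti); 25:C/T (Ti); 28:G/A (Ti); 31:T/C (Ti); 34:A/G (Ti); 39:T/C (Ti); 41:T/C (Ti).
Of the 11 differences, 10 transitions and 1 transversion, so the answer is 10.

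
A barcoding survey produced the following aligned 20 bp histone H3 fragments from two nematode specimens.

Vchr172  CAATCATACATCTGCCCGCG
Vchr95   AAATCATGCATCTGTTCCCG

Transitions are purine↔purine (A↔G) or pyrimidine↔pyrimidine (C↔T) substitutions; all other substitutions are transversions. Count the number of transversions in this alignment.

Differing sites — 1:C/A (Tv); 8:A/G (Ti); 15:C/T (Ti); 16:C/T (Ti); 18:G/C (Tv).
Of the 5 differences, 3 transitions and 2 transversions, so the answer is 2.

2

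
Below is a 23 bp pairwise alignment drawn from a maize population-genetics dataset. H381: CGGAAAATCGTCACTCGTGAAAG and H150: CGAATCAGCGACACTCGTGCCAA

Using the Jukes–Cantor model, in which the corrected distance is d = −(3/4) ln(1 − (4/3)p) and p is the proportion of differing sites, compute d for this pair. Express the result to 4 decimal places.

Mismatches occur at site 3 (G→A), site 5 (A→T), site 6 (A→C), site 8 (T→G), site 11 (T→A), site 20 (A→C), site 21 (A→C), site 23 (G→A).
p = 8/23 = 0.347826.
d = −0.75 · ln(1 − (4/3)·0.347826) = −0.75 · ln(0.536232) = −0.75 · (-0.623188) = 0.4674.

0.4674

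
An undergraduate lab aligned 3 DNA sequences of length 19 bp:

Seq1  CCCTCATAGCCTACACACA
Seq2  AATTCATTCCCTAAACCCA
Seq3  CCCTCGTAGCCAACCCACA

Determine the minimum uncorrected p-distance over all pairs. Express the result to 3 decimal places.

Pairwise Hamming distances:
  Seq1 vs Seq2: 7
  Seq1 vs Seq3: 3
  Seq2 vs Seq3: 10
The smallest is 3 mismatches, between Seq1 and Seq3; p = 3/19 = 0.158.

0.158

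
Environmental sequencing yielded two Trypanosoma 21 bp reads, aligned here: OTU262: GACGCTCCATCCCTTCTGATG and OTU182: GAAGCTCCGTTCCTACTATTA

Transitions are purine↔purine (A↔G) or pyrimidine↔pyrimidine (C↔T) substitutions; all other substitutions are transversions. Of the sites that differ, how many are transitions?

4

Differing sites — 3:C/A (Tv); 9:A/G (Ti); 11:C/T (Ti); 15:T/A (Tv); 18:G/A (Ti); 19:A/T (Tv); 21:G/A (Ti).
Of the 7 differences, 4 transitions and 3 transversions, so the answer is 4.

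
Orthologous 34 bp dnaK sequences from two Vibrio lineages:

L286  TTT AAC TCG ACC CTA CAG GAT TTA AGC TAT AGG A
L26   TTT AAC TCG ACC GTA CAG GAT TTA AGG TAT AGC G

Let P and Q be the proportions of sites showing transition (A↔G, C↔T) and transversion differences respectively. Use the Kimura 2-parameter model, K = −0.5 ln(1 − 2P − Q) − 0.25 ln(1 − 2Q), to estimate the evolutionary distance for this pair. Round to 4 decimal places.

The sequences differ at positions 13 (C/G, transversion), 27 (C/G, transversion), 33 (G/C, transversion), 34 (A/G, transition).
Of the 4 differences, 1 transition and 3 transversions over 34 sites: P = 1/34 = 0.029412, Q = 3/34 = 0.088235.
d = −0.5·ln(0.852941) − 0.25·ln(0.823530) = −0.5·(-0.159065) − 0.25·(-0.194155) = 0.1281.

0.1281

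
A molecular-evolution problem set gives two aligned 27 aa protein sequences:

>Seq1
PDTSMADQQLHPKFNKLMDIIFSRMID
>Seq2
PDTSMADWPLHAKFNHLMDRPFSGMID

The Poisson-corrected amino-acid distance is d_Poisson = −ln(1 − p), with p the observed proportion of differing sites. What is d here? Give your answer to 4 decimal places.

0.3001

The sequences differ at positions 8 (Q/W), 9 (Q/P), 12 (P/A), 16 (K/H), 20 (I/R), 21 (I/P), 24 (R/G).
p = 7/27 = 0.259259.
d = −ln(1 − 0.259259) = −ln(0.740741) = 0.3001.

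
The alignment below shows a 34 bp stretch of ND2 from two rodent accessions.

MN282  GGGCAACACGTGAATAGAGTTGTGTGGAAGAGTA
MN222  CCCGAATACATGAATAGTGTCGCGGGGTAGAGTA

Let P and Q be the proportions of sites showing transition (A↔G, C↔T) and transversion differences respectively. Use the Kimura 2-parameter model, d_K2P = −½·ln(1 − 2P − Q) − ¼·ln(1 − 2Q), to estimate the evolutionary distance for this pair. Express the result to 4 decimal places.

0.4236

Differing sites — 1:G/C (Tv); 2:G/C (Tv); 3:G/C (Tv); 4:C/G (Tv); 7:C/T (Ti); 10:G/A (Ti); 18:A/T (Tv); 21:T/C (Ti); 23:T/C (Ti); 25:T/G (Tv); 28:A/T (Tv).
Of the 11 differences, 4 transitions and 7 transversions over 34 sites: P = 4/34 = 0.117647, Q = 7/34 = 0.205882.
d = −0.5·ln(0.558824) − 0.25·ln(0.588236) = −0.5·(-0.581921) − 0.25·(-0.530627) = 0.4236.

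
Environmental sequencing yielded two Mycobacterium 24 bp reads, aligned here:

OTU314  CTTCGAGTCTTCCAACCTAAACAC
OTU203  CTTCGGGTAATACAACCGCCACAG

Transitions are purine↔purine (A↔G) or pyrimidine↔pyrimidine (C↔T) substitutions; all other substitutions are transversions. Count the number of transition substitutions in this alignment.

Mismatches occur at site 6 (A↔G, transition), site 9 (C↔A, transversion), site 10 (T↔A, transversion), site 12 (C↔A, transversion), site 18 (T↔G, transversion), site 19 (A↔C, transversion), site 20 (A↔C, transversion), site 24 (C↔G, transversion).
Of the 8 differences, 1 transition and 7 transversions, so the answer is 1.

1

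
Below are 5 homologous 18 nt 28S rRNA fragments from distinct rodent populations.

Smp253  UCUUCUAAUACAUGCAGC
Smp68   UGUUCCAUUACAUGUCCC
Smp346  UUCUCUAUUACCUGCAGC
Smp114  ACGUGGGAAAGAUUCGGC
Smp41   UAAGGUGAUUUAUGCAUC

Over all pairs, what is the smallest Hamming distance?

Pairwise Hamming distances:
  Smp253 vs Smp68: 6
  Smp253 vs Smp346: 4
  Smp253 vs Smp114: 9
  Smp253 vs Smp41: 8
  Smp68 vs Smp346: 7
  Smp68 vs Smp114: 13
  Smp68 vs Smp41: 12
  Smp346 vs Smp114: 12
  Smp346 vs Smp41: 10
  Smp114 vs Smp41: 11
The smallest is 4, between Smp253 and Smp346.

4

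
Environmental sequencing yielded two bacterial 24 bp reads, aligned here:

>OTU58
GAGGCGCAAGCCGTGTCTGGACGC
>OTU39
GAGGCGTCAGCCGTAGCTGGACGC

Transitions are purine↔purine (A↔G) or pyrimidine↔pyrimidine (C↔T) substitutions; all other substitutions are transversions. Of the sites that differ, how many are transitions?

2

Differing sites — 7:C/T (Ti); 8:A/C (Tv); 15:G/A (Ti); 16:T/G (Tv).
Of the 4 differences, 2 transitions and 2 transversions, so the answer is 2.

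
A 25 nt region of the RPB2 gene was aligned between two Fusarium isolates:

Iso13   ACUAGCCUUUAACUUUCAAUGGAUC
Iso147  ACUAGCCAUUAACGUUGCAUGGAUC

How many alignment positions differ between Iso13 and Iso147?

The sequences differ at positions 8 (U/A), 14 (U/G), 17 (C/G), 18 (A/C).
That gives 4 mismatches out of 25 aligned sites, so the Hamming distance is 4.

4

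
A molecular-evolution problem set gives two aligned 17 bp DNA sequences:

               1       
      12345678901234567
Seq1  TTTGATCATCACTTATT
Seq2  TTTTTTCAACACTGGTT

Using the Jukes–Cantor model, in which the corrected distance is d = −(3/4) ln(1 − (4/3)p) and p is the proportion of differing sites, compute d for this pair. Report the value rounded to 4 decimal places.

0.3734

The sequences differ at positions 4 (G/T), 5 (A/T), 9 (T/A), 14 (T/G), 15 (A/G).
p = 5/17 = 0.294118.
d = −0.75 · ln(1 − (4/3)·0.294118) = −0.75 · ln(0.607843) = −0.75 · (-0.497839) = 0.3734.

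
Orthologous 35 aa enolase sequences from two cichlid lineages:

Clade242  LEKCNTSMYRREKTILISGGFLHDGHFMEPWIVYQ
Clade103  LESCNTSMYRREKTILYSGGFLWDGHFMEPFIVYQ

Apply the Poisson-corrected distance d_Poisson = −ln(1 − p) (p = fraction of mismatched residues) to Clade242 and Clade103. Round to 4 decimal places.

Mismatches occur at site 3 (K/S), site 17 (I/Y), site 23 (H/W), site 31 (W/F).
p = 4/35 = 0.114286.
d = −ln(1 − 0.114286) = −ln(0.885714) = 0.1214.

0.1214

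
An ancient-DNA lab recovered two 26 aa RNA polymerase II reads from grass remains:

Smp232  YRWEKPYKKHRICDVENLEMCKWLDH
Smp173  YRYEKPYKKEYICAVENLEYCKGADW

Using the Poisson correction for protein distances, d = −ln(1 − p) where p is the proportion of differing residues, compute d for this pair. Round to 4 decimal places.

0.3677

The sequences differ at positions 3 (W/Y), 10 (H/E), 11 (R/Y), 14 (D/A), 20 (M/Y), 23 (W/G), 24 (L/A), 26 (H/W).
p = 8/26 = 0.307692.
d = −ln(1 − 0.307692) = −ln(0.692308) = 0.3677.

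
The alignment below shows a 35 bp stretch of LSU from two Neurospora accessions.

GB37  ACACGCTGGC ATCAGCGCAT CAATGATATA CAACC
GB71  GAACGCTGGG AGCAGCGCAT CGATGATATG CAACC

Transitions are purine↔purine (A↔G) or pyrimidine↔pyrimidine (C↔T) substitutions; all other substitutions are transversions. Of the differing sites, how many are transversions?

The sequences differ at positions 1 (A/G, transition), 2 (C/A, transversion), 10 (C/G, transversion), 12 (T/G, transversion), 22 (A/G, transition), 30 (A/G, transition).
Of the 6 differences, 3 transitions and 3 transversions, so the answer is 3.

3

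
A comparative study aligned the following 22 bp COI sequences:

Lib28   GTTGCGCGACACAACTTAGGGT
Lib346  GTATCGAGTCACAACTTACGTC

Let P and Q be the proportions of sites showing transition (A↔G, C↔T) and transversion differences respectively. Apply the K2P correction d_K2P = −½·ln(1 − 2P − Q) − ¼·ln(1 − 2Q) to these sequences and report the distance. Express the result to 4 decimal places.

0.4231

Mismatches occur at site 3 (T↔A, transversion), site 4 (G↔T, transversion), site 7 (C↔A, transversion), site 9 (A↔T, transversion), site 19 (G↔C, transversion), site 21 (G↔T, transversion), site 22 (T↔C, transition).
Of the 7 differences, 1 transition and 6 transversions over 22 sites: P = 1/22 = 0.045455, Q = 6/22 = 0.272727.
d = −0.5·ln(0.636363) − 0.25·ln(0.454546) = −0.5·(-0.451986) − 0.25·(-0.788456) = 0.4231.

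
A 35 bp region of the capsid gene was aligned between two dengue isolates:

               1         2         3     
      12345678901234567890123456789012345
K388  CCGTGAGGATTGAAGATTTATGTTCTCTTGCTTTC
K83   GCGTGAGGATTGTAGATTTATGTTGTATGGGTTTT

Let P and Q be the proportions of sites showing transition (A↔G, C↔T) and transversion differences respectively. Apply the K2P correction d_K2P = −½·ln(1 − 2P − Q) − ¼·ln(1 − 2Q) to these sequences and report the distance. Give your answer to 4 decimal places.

Mismatches occur at site 1 (C/G, transversion), site 13 (A/T, transversion), site 25 (C/G, transversion), site 27 (C/A, transversion), site 29 (T/G, transversion), site 31 (C/G, transversion), site 35 (C/T, transition).
Of the 7 differences, 1 transition and 6 transversions over 35 sites: P = 1/35 = 0.028571, Q = 6/35 = 0.171429.
d = −0.5·ln(0.771429) − 0.25·ln(0.657142) = −0.5·(-0.259511) − 0.25·(-0.419855) = 0.2347.

0.2347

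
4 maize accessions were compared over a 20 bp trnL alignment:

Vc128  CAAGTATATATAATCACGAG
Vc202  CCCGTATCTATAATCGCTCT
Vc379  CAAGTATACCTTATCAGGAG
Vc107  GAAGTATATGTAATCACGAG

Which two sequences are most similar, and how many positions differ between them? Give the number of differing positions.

Pairwise Hamming distances:
  Vc128 vs Vc202: 7
  Vc128 vs Vc379: 4
  Vc128 vs Vc107: 2
  Vc202 vs Vc379: 11
  Vc202 vs Vc107: 9
  Vc379 vs Vc107: 5
The smallest is 2, between Vc128 and Vc107.

2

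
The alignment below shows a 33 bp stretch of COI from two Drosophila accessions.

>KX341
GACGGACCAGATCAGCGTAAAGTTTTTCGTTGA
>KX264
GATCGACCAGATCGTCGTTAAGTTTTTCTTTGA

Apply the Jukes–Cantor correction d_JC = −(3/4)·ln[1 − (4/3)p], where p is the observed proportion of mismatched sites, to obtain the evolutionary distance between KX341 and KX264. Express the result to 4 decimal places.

The sequences differ at positions 3 (C/T), 4 (G/C), 14 (A/G), 15 (G/T), 19 (A/T), 29 (G/T).
p = 6/33 = 0.181818.
d = −0.75 · ln(1 − (4/3)·0.181818) = −0.75 · ln(0.757576) = −0.75 · (-0.277631) = 0.2082.

0.2082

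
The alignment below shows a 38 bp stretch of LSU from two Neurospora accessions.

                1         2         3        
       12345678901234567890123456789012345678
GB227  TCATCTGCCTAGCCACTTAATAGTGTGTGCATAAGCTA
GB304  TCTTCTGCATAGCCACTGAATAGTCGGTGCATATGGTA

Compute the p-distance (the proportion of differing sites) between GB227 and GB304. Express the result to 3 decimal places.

The sequences differ at positions 3 (A/T), 9 (C/A), 18 (T/G), 25 (G/C), 26 (T/G), 34 (A/T), 36 (C/G).
There are 7 differences over 38 sites, so p = 7/38 = 0.184.

0.184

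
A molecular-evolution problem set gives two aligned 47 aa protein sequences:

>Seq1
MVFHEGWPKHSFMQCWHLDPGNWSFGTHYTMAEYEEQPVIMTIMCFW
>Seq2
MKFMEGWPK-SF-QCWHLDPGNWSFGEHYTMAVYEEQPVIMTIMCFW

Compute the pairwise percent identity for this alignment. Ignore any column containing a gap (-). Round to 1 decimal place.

Excluding the 2 gap columns leaves 45 comparable sites.
Mismatches occur at site 2 (V→K), site 4 (H→M), site 27 (T→E), site 33 (E→V).
41 of the 45 comparable sites match, so the percent identity is 41/45 × 100 = 91.1%.

91.1%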